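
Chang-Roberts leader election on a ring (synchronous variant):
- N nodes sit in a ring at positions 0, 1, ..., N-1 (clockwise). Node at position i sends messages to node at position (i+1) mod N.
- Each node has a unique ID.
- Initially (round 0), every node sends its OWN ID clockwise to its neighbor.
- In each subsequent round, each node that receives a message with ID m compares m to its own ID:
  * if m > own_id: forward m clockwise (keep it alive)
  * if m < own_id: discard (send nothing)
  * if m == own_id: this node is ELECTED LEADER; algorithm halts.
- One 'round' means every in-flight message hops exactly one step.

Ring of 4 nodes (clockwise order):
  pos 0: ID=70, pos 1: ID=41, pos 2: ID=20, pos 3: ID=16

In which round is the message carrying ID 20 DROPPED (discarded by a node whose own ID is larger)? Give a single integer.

Round 1: pos1(id41) recv 70: fwd; pos2(id20) recv 41: fwd; pos3(id16) recv 20: fwd; pos0(id70) recv 16: drop
Round 2: pos2(id20) recv 70: fwd; pos3(id16) recv 41: fwd; pos0(id70) recv 20: drop
Round 3: pos3(id16) recv 70: fwd; pos0(id70) recv 41: drop
Round 4: pos0(id70) recv 70: ELECTED
Message ID 20 originates at pos 2; dropped at pos 0 in round 2

Answer: 2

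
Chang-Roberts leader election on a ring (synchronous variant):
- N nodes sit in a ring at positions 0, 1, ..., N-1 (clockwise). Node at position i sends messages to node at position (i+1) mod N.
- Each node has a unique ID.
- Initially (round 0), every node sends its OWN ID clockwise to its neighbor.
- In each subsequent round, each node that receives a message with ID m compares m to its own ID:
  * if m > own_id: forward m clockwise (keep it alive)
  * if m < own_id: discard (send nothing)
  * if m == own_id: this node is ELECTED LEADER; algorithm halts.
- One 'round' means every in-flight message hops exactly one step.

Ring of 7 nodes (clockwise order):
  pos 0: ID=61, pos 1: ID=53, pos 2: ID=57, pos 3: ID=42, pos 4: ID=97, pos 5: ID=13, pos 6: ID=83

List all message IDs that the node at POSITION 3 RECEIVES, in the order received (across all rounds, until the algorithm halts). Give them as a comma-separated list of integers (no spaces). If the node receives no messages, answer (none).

Round 1: pos1(id53) recv 61: fwd; pos2(id57) recv 53: drop; pos3(id42) recv 57: fwd; pos4(id97) recv 42: drop; pos5(id13) recv 97: fwd; pos6(id83) recv 13: drop; pos0(id61) recv 83: fwd
Round 2: pos2(id57) recv 61: fwd; pos4(id97) recv 57: drop; pos6(id83) recv 97: fwd; pos1(id53) recv 83: fwd
Round 3: pos3(id42) recv 61: fwd; pos0(id61) recv 97: fwd; pos2(id57) recv 83: fwd
Round 4: pos4(id97) recv 61: drop; pos1(id53) recv 97: fwd; pos3(id42) recv 83: fwd
Round 5: pos2(id57) recv 97: fwd; pos4(id97) recv 83: drop
Round 6: pos3(id42) recv 97: fwd
Round 7: pos4(id97) recv 97: ELECTED

Answer: 57,61,83,97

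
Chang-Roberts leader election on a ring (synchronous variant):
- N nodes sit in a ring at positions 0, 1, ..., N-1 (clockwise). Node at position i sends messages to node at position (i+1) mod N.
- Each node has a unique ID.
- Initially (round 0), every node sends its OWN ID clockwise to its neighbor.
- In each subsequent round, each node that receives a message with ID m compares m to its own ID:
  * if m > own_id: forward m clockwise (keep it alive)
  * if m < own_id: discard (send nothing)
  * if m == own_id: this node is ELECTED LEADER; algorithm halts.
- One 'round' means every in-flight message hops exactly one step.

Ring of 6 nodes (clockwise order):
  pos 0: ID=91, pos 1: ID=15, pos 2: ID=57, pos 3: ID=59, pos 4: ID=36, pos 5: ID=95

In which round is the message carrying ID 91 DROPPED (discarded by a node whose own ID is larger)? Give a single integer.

Round 1: pos1(id15) recv 91: fwd; pos2(id57) recv 15: drop; pos3(id59) recv 57: drop; pos4(id36) recv 59: fwd; pos5(id95) recv 36: drop; pos0(id91) recv 95: fwd
Round 2: pos2(id57) recv 91: fwd; pos5(id95) recv 59: drop; pos1(id15) recv 95: fwd
Round 3: pos3(id59) recv 91: fwd; pos2(id57) recv 95: fwd
Round 4: pos4(id36) recv 91: fwd; pos3(id59) recv 95: fwd
Round 5: pos5(id95) recv 91: drop; pos4(id36) recv 95: fwd
Round 6: pos5(id95) recv 95: ELECTED
Message ID 91 originates at pos 0; dropped at pos 5 in round 5

Answer: 5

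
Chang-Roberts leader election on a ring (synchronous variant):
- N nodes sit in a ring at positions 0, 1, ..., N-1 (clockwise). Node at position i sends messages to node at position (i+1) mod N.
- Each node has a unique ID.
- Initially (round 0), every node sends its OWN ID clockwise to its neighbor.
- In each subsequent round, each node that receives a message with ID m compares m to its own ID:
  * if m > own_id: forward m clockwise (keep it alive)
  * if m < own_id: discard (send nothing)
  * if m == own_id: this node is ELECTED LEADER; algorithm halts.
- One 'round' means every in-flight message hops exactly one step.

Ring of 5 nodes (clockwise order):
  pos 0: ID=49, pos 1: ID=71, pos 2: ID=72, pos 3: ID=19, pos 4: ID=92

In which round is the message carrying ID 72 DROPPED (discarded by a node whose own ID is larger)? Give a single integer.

Round 1: pos1(id71) recv 49: drop; pos2(id72) recv 71: drop; pos3(id19) recv 72: fwd; pos4(id92) recv 19: drop; pos0(id49) recv 92: fwd
Round 2: pos4(id92) recv 72: drop; pos1(id71) recv 92: fwd
Round 3: pos2(id72) recv 92: fwd
Round 4: pos3(id19) recv 92: fwd
Round 5: pos4(id92) recv 92: ELECTED
Message ID 72 originates at pos 2; dropped at pos 4 in round 2

Answer: 2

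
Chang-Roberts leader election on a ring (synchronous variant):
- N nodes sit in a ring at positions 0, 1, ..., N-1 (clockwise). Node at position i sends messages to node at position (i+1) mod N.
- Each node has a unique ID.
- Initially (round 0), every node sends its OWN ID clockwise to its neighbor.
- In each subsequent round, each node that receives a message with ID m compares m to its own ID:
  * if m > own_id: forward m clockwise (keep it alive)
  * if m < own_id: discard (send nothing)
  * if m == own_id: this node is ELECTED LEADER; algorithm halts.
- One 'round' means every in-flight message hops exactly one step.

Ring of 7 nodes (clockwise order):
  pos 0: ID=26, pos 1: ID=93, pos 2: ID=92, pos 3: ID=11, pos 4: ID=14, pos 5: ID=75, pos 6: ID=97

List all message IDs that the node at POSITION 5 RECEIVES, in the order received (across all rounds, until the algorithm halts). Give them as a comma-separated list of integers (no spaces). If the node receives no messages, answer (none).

Answer: 14,92,93,97

Derivation:
Round 1: pos1(id93) recv 26: drop; pos2(id92) recv 93: fwd; pos3(id11) recv 92: fwd; pos4(id14) recv 11: drop; pos5(id75) recv 14: drop; pos6(id97) recv 75: drop; pos0(id26) recv 97: fwd
Round 2: pos3(id11) recv 93: fwd; pos4(id14) recv 92: fwd; pos1(id93) recv 97: fwd
Round 3: pos4(id14) recv 93: fwd; pos5(id75) recv 92: fwd; pos2(id92) recv 97: fwd
Round 4: pos5(id75) recv 93: fwd; pos6(id97) recv 92: drop; pos3(id11) recv 97: fwd
Round 5: pos6(id97) recv 93: drop; pos4(id14) recv 97: fwd
Round 6: pos5(id75) recv 97: fwd
Round 7: pos6(id97) recv 97: ELECTED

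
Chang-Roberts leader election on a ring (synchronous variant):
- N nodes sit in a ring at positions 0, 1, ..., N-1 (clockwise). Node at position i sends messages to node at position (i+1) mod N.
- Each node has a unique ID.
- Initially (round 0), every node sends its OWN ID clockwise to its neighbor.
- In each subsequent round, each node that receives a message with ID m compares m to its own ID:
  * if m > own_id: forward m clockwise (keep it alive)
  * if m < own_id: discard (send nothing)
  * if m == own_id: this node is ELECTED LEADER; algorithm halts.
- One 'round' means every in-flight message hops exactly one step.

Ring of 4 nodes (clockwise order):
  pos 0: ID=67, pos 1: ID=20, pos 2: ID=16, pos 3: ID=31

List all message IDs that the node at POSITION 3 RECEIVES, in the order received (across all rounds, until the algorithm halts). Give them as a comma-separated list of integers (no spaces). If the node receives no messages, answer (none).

Round 1: pos1(id20) recv 67: fwd; pos2(id16) recv 20: fwd; pos3(id31) recv 16: drop; pos0(id67) recv 31: drop
Round 2: pos2(id16) recv 67: fwd; pos3(id31) recv 20: drop
Round 3: pos3(id31) recv 67: fwd
Round 4: pos0(id67) recv 67: ELECTED

Answer: 16,20,67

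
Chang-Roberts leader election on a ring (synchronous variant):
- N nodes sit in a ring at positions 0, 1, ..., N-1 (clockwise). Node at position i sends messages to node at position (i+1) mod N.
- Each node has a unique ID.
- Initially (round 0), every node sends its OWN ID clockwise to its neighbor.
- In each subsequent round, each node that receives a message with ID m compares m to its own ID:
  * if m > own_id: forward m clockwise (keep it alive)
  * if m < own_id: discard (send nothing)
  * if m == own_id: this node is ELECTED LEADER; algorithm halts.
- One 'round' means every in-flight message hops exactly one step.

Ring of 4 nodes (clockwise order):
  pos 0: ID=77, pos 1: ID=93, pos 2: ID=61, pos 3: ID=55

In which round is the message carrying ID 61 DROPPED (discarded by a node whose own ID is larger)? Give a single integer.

Answer: 2

Derivation:
Round 1: pos1(id93) recv 77: drop; pos2(id61) recv 93: fwd; pos3(id55) recv 61: fwd; pos0(id77) recv 55: drop
Round 2: pos3(id55) recv 93: fwd; pos0(id77) recv 61: drop
Round 3: pos0(id77) recv 93: fwd
Round 4: pos1(id93) recv 93: ELECTED
Message ID 61 originates at pos 2; dropped at pos 0 in round 2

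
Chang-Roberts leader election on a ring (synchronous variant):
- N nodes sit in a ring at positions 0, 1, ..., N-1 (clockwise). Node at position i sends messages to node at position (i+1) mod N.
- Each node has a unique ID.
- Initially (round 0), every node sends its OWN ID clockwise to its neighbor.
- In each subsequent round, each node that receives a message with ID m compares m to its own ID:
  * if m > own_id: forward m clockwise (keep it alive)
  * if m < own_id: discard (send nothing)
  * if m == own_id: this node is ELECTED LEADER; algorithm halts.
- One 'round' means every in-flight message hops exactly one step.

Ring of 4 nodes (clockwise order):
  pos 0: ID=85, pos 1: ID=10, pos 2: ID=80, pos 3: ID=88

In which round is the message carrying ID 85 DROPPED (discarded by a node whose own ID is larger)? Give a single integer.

Round 1: pos1(id10) recv 85: fwd; pos2(id80) recv 10: drop; pos3(id88) recv 80: drop; pos0(id85) recv 88: fwd
Round 2: pos2(id80) recv 85: fwd; pos1(id10) recv 88: fwd
Round 3: pos3(id88) recv 85: drop; pos2(id80) recv 88: fwd
Round 4: pos3(id88) recv 88: ELECTED
Message ID 85 originates at pos 0; dropped at pos 3 in round 3

Answer: 3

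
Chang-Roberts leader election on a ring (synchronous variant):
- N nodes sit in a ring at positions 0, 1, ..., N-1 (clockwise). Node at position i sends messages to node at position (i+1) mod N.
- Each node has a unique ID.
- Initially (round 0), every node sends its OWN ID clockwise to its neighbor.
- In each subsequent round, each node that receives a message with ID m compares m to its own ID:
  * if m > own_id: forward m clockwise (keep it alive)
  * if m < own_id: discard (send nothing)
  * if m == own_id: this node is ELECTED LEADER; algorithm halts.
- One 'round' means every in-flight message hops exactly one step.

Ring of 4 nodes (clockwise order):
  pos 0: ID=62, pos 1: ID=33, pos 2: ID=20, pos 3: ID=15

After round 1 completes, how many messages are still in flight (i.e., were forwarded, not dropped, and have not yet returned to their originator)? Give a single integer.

Answer: 3

Derivation:
Round 1: pos1(id33) recv 62: fwd; pos2(id20) recv 33: fwd; pos3(id15) recv 20: fwd; pos0(id62) recv 15: drop
After round 1: 3 messages still in flight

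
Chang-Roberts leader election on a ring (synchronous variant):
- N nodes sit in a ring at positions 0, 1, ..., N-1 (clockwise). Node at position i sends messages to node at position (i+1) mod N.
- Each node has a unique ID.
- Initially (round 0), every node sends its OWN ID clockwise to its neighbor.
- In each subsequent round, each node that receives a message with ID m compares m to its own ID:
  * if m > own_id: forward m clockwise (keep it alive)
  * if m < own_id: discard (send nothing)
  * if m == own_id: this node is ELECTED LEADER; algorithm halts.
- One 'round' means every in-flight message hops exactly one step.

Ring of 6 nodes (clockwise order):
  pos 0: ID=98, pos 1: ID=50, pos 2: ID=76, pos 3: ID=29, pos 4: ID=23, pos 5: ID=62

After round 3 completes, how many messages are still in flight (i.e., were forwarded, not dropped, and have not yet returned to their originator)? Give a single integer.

Answer: 2

Derivation:
Round 1: pos1(id50) recv 98: fwd; pos2(id76) recv 50: drop; pos3(id29) recv 76: fwd; pos4(id23) recv 29: fwd; pos5(id62) recv 23: drop; pos0(id98) recv 62: drop
Round 2: pos2(id76) recv 98: fwd; pos4(id23) recv 76: fwd; pos5(id62) recv 29: drop
Round 3: pos3(id29) recv 98: fwd; pos5(id62) recv 76: fwd
After round 3: 2 messages still in flight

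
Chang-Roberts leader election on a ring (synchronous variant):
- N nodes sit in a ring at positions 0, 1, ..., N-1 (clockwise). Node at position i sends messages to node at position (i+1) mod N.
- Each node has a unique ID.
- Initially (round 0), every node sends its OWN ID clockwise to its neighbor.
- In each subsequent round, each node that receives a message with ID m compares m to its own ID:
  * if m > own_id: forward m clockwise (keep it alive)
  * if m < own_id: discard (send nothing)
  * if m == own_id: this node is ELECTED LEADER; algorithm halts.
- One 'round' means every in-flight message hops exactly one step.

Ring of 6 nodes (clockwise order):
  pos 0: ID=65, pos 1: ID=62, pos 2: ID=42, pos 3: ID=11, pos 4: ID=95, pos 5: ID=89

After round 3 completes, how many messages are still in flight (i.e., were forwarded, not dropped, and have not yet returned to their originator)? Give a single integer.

Round 1: pos1(id62) recv 65: fwd; pos2(id42) recv 62: fwd; pos3(id11) recv 42: fwd; pos4(id95) recv 11: drop; pos5(id89) recv 95: fwd; pos0(id65) recv 89: fwd
Round 2: pos2(id42) recv 65: fwd; pos3(id11) recv 62: fwd; pos4(id95) recv 42: drop; pos0(id65) recv 95: fwd; pos1(id62) recv 89: fwd
Round 3: pos3(id11) recv 65: fwd; pos4(id95) recv 62: drop; pos1(id62) recv 95: fwd; pos2(id42) recv 89: fwd
After round 3: 3 messages still in flight

Answer: 3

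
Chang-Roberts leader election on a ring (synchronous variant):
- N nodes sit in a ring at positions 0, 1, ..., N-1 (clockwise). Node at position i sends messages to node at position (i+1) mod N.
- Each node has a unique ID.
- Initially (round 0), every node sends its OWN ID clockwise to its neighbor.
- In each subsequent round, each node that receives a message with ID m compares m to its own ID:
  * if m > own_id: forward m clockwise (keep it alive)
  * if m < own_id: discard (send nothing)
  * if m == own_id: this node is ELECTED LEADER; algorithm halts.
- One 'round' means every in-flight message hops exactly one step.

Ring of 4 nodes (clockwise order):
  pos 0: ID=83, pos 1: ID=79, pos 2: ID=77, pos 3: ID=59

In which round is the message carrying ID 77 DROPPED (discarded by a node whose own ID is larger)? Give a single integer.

Answer: 2

Derivation:
Round 1: pos1(id79) recv 83: fwd; pos2(id77) recv 79: fwd; pos3(id59) recv 77: fwd; pos0(id83) recv 59: drop
Round 2: pos2(id77) recv 83: fwd; pos3(id59) recv 79: fwd; pos0(id83) recv 77: drop
Round 3: pos3(id59) recv 83: fwd; pos0(id83) recv 79: drop
Round 4: pos0(id83) recv 83: ELECTED
Message ID 77 originates at pos 2; dropped at pos 0 in round 2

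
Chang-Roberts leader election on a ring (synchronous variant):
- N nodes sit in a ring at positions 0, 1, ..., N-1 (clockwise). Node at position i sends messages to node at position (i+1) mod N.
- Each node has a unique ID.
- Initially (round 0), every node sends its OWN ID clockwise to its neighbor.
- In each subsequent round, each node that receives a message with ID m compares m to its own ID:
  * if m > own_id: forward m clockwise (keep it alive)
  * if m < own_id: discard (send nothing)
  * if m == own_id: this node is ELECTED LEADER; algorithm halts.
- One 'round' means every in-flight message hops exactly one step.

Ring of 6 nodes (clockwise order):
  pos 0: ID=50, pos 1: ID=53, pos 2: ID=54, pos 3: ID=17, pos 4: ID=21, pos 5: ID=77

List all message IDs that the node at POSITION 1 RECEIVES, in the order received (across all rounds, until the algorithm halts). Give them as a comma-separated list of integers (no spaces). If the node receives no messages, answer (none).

Answer: 50,77

Derivation:
Round 1: pos1(id53) recv 50: drop; pos2(id54) recv 53: drop; pos3(id17) recv 54: fwd; pos4(id21) recv 17: drop; pos5(id77) recv 21: drop; pos0(id50) recv 77: fwd
Round 2: pos4(id21) recv 54: fwd; pos1(id53) recv 77: fwd
Round 3: pos5(id77) recv 54: drop; pos2(id54) recv 77: fwd
Round 4: pos3(id17) recv 77: fwd
Round 5: pos4(id21) recv 77: fwd
Round 6: pos5(id77) recv 77: ELECTED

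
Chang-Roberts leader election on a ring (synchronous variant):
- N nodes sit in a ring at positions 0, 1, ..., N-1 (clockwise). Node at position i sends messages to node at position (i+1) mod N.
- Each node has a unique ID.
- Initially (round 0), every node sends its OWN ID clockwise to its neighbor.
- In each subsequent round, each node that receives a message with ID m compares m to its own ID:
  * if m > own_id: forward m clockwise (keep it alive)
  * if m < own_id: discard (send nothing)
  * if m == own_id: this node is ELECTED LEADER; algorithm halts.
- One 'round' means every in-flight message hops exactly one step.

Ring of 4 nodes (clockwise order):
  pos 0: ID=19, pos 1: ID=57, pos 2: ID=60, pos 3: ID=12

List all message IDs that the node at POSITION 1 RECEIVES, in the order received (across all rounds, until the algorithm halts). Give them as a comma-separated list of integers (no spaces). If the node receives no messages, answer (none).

Round 1: pos1(id57) recv 19: drop; pos2(id60) recv 57: drop; pos3(id12) recv 60: fwd; pos0(id19) recv 12: drop
Round 2: pos0(id19) recv 60: fwd
Round 3: pos1(id57) recv 60: fwd
Round 4: pos2(id60) recv 60: ELECTED

Answer: 19,60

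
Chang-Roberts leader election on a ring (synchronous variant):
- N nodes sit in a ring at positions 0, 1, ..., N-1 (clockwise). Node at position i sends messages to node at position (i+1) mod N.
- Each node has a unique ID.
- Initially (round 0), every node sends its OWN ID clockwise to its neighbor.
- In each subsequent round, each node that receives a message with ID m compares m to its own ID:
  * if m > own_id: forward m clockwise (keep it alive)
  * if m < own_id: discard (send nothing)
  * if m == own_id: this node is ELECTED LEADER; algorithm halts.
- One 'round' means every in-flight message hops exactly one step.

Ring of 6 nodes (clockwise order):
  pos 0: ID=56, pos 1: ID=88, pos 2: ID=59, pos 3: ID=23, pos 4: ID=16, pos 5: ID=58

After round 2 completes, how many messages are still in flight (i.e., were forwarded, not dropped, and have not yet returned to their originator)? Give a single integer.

Round 1: pos1(id88) recv 56: drop; pos2(id59) recv 88: fwd; pos3(id23) recv 59: fwd; pos4(id16) recv 23: fwd; pos5(id58) recv 16: drop; pos0(id56) recv 58: fwd
Round 2: pos3(id23) recv 88: fwd; pos4(id16) recv 59: fwd; pos5(id58) recv 23: drop; pos1(id88) recv 58: drop
After round 2: 2 messages still in flight

Answer: 2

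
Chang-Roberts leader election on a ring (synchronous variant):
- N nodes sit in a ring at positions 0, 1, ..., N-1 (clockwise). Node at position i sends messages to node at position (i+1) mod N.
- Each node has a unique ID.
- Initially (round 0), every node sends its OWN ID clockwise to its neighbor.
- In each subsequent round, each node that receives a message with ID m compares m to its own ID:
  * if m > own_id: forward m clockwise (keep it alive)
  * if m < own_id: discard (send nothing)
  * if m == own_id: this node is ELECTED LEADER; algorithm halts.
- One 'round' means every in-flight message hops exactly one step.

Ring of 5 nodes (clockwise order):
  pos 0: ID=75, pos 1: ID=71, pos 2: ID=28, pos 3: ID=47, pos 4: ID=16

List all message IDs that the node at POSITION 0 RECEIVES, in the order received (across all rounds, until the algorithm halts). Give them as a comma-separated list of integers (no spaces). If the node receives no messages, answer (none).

Round 1: pos1(id71) recv 75: fwd; pos2(id28) recv 71: fwd; pos3(id47) recv 28: drop; pos4(id16) recv 47: fwd; pos0(id75) recv 16: drop
Round 2: pos2(id28) recv 75: fwd; pos3(id47) recv 71: fwd; pos0(id75) recv 47: drop
Round 3: pos3(id47) recv 75: fwd; pos4(id16) recv 71: fwd
Round 4: pos4(id16) recv 75: fwd; pos0(id75) recv 71: drop
Round 5: pos0(id75) recv 75: ELECTED

Answer: 16,47,71,75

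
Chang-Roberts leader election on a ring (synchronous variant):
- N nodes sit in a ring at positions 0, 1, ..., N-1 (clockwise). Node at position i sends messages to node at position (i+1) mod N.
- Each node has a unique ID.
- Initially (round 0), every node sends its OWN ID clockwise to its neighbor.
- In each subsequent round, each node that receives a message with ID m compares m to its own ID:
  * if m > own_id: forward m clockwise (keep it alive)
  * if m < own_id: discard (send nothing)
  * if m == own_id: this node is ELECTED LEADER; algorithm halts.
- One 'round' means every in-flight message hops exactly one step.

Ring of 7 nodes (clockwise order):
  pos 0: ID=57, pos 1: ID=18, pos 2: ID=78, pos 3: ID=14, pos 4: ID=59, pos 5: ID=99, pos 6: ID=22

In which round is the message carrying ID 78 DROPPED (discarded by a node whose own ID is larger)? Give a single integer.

Round 1: pos1(id18) recv 57: fwd; pos2(id78) recv 18: drop; pos3(id14) recv 78: fwd; pos4(id59) recv 14: drop; pos5(id99) recv 59: drop; pos6(id22) recv 99: fwd; pos0(id57) recv 22: drop
Round 2: pos2(id78) recv 57: drop; pos4(id59) recv 78: fwd; pos0(id57) recv 99: fwd
Round 3: pos5(id99) recv 78: drop; pos1(id18) recv 99: fwd
Round 4: pos2(id78) recv 99: fwd
Round 5: pos3(id14) recv 99: fwd
Round 6: pos4(id59) recv 99: fwd
Round 7: pos5(id99) recv 99: ELECTED
Message ID 78 originates at pos 2; dropped at pos 5 in round 3

Answer: 3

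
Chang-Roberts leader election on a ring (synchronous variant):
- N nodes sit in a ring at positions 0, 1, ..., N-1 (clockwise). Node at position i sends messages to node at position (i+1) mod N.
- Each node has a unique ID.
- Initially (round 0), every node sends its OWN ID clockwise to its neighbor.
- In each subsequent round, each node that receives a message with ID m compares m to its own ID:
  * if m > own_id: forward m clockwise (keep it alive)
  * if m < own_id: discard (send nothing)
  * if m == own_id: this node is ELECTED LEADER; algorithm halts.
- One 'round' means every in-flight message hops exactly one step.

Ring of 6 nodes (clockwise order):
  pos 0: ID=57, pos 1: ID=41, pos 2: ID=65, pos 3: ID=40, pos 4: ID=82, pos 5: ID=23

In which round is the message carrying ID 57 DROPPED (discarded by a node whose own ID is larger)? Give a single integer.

Answer: 2

Derivation:
Round 1: pos1(id41) recv 57: fwd; pos2(id65) recv 41: drop; pos3(id40) recv 65: fwd; pos4(id82) recv 40: drop; pos5(id23) recv 82: fwd; pos0(id57) recv 23: drop
Round 2: pos2(id65) recv 57: drop; pos4(id82) recv 65: drop; pos0(id57) recv 82: fwd
Round 3: pos1(id41) recv 82: fwd
Round 4: pos2(id65) recv 82: fwd
Round 5: pos3(id40) recv 82: fwd
Round 6: pos4(id82) recv 82: ELECTED
Message ID 57 originates at pos 0; dropped at pos 2 in round 2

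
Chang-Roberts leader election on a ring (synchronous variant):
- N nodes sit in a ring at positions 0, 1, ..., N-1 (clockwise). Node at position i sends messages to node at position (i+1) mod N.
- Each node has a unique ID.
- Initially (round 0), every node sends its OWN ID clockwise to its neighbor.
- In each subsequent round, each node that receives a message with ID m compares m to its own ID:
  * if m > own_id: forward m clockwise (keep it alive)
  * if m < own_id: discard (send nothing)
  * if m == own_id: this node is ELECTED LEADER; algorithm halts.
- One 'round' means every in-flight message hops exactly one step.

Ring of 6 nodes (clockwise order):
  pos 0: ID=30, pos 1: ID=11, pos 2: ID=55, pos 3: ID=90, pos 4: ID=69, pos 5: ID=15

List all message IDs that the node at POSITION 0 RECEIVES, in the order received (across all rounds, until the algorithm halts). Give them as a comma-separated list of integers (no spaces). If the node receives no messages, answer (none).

Answer: 15,69,90

Derivation:
Round 1: pos1(id11) recv 30: fwd; pos2(id55) recv 11: drop; pos3(id90) recv 55: drop; pos4(id69) recv 90: fwd; pos5(id15) recv 69: fwd; pos0(id30) recv 15: drop
Round 2: pos2(id55) recv 30: drop; pos5(id15) recv 90: fwd; pos0(id30) recv 69: fwd
Round 3: pos0(id30) recv 90: fwd; pos1(id11) recv 69: fwd
Round 4: pos1(id11) recv 90: fwd; pos2(id55) recv 69: fwd
Round 5: pos2(id55) recv 90: fwd; pos3(id90) recv 69: drop
Round 6: pos3(id90) recv 90: ELECTED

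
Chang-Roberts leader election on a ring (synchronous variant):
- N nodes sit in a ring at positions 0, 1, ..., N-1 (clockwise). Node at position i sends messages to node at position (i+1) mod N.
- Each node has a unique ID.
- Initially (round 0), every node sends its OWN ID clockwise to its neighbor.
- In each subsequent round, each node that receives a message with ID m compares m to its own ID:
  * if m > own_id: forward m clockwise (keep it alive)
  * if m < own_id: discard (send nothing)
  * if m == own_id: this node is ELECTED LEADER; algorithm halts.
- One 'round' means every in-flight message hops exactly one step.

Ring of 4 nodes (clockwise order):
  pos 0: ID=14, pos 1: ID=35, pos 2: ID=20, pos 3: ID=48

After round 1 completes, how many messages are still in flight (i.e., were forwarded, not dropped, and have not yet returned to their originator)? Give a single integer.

Answer: 2

Derivation:
Round 1: pos1(id35) recv 14: drop; pos2(id20) recv 35: fwd; pos3(id48) recv 20: drop; pos0(id14) recv 48: fwd
After round 1: 2 messages still in flight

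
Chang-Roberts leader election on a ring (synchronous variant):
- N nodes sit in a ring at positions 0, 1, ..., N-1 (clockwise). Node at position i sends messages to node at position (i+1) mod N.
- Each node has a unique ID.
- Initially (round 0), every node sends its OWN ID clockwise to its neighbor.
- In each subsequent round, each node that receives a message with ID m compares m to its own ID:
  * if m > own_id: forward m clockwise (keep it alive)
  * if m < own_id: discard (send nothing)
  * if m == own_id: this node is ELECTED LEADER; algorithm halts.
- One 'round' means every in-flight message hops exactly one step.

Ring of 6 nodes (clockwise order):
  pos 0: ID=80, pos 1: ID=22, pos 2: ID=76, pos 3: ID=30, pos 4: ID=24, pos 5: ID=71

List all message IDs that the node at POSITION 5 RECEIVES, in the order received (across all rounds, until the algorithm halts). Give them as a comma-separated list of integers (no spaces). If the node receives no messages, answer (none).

Round 1: pos1(id22) recv 80: fwd; pos2(id76) recv 22: drop; pos3(id30) recv 76: fwd; pos4(id24) recv 30: fwd; pos5(id71) recv 24: drop; pos0(id80) recv 71: drop
Round 2: pos2(id76) recv 80: fwd; pos4(id24) recv 76: fwd; pos5(id71) recv 30: drop
Round 3: pos3(id30) recv 80: fwd; pos5(id71) recv 76: fwd
Round 4: pos4(id24) recv 80: fwd; pos0(id80) recv 76: drop
Round 5: pos5(id71) recv 80: fwd
Round 6: pos0(id80) recv 80: ELECTED

Answer: 24,30,76,80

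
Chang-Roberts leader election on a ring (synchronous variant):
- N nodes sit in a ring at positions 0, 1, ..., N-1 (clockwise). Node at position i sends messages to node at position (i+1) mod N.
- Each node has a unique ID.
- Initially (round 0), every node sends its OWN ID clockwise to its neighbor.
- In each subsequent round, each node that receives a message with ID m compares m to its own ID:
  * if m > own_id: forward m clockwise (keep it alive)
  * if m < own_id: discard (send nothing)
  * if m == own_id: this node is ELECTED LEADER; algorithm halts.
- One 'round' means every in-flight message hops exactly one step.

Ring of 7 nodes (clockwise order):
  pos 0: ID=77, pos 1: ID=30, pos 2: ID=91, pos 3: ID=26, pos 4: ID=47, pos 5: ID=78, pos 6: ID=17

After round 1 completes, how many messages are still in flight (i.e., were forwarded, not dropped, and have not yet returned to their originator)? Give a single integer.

Round 1: pos1(id30) recv 77: fwd; pos2(id91) recv 30: drop; pos3(id26) recv 91: fwd; pos4(id47) recv 26: drop; pos5(id78) recv 47: drop; pos6(id17) recv 78: fwd; pos0(id77) recv 17: drop
After round 1: 3 messages still in flight

Answer: 3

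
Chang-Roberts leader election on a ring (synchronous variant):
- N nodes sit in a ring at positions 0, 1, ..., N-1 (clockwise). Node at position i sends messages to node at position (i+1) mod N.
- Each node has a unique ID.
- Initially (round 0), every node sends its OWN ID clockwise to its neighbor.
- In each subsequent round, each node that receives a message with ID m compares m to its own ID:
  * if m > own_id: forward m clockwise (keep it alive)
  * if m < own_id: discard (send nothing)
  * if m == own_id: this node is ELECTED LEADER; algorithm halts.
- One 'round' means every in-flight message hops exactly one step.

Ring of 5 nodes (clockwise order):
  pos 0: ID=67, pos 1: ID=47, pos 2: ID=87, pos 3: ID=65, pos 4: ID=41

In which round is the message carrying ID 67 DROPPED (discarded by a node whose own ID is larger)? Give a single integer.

Answer: 2

Derivation:
Round 1: pos1(id47) recv 67: fwd; pos2(id87) recv 47: drop; pos3(id65) recv 87: fwd; pos4(id41) recv 65: fwd; pos0(id67) recv 41: drop
Round 2: pos2(id87) recv 67: drop; pos4(id41) recv 87: fwd; pos0(id67) recv 65: drop
Round 3: pos0(id67) recv 87: fwd
Round 4: pos1(id47) recv 87: fwd
Round 5: pos2(id87) recv 87: ELECTED
Message ID 67 originates at pos 0; dropped at pos 2 in round 2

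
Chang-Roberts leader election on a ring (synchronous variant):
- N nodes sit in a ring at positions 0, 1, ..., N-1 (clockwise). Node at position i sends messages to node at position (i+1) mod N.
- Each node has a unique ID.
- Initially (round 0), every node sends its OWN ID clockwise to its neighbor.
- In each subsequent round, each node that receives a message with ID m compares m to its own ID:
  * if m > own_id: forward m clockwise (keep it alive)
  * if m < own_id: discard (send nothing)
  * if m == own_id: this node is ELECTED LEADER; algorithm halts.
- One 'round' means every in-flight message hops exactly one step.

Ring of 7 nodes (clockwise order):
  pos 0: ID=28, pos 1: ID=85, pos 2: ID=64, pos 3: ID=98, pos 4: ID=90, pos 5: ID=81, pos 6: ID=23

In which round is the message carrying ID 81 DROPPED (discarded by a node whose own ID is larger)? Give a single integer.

Answer: 3

Derivation:
Round 1: pos1(id85) recv 28: drop; pos2(id64) recv 85: fwd; pos3(id98) recv 64: drop; pos4(id90) recv 98: fwd; pos5(id81) recv 90: fwd; pos6(id23) recv 81: fwd; pos0(id28) recv 23: drop
Round 2: pos3(id98) recv 85: drop; pos5(id81) recv 98: fwd; pos6(id23) recv 90: fwd; pos0(id28) recv 81: fwd
Round 3: pos6(id23) recv 98: fwd; pos0(id28) recv 90: fwd; pos1(id85) recv 81: drop
Round 4: pos0(id28) recv 98: fwd; pos1(id85) recv 90: fwd
Round 5: pos1(id85) recv 98: fwd; pos2(id64) recv 90: fwd
Round 6: pos2(id64) recv 98: fwd; pos3(id98) recv 90: drop
Round 7: pos3(id98) recv 98: ELECTED
Message ID 81 originates at pos 5; dropped at pos 1 in round 3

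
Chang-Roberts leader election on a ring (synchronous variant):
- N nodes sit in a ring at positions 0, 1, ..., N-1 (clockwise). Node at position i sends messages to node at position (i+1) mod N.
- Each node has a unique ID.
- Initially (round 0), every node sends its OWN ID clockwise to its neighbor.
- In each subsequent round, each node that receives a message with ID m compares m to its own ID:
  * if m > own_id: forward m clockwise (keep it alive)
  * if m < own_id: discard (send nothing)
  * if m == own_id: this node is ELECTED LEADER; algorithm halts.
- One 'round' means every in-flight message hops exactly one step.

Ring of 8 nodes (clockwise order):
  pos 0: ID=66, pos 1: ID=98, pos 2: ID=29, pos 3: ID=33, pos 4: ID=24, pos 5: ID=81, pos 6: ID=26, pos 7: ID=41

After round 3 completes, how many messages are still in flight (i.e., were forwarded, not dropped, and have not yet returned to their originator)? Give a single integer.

Round 1: pos1(id98) recv 66: drop; pos2(id29) recv 98: fwd; pos3(id33) recv 29: drop; pos4(id24) recv 33: fwd; pos5(id81) recv 24: drop; pos6(id26) recv 81: fwd; pos7(id41) recv 26: drop; pos0(id66) recv 41: drop
Round 2: pos3(id33) recv 98: fwd; pos5(id81) recv 33: drop; pos7(id41) recv 81: fwd
Round 3: pos4(id24) recv 98: fwd; pos0(id66) recv 81: fwd
After round 3: 2 messages still in flight

Answer: 2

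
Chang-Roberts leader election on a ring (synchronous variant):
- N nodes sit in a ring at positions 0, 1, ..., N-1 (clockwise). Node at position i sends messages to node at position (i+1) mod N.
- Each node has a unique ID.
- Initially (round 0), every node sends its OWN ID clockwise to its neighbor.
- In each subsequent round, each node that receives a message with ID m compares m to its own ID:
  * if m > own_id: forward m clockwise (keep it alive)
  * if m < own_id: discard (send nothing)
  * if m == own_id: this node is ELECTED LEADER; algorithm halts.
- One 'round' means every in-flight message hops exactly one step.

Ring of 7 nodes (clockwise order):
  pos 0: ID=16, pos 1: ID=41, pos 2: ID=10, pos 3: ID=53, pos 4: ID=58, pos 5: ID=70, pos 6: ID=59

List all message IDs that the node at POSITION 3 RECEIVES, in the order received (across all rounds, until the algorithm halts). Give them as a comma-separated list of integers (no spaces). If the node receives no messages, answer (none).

Answer: 10,41,59,70

Derivation:
Round 1: pos1(id41) recv 16: drop; pos2(id10) recv 41: fwd; pos3(id53) recv 10: drop; pos4(id58) recv 53: drop; pos5(id70) recv 58: drop; pos6(id59) recv 70: fwd; pos0(id16) recv 59: fwd
Round 2: pos3(id53) recv 41: drop; pos0(id16) recv 70: fwd; pos1(id41) recv 59: fwd
Round 3: pos1(id41) recv 70: fwd; pos2(id10) recv 59: fwd
Round 4: pos2(id10) recv 70: fwd; pos3(id53) recv 59: fwd
Round 5: pos3(id53) recv 70: fwd; pos4(id58) recv 59: fwd
Round 6: pos4(id58) recv 70: fwd; pos5(id70) recv 59: drop
Round 7: pos5(id70) recv 70: ELECTED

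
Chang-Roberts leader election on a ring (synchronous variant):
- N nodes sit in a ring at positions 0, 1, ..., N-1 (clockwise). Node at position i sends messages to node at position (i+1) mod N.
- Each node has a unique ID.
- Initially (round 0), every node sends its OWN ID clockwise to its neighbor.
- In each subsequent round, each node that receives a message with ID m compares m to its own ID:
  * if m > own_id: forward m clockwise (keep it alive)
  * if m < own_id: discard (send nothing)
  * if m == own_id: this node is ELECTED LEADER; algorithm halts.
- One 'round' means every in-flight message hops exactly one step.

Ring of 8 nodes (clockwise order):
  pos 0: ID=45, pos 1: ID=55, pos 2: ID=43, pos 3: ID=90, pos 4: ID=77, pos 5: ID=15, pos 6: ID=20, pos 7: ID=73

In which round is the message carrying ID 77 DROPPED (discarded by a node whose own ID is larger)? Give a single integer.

Answer: 7

Derivation:
Round 1: pos1(id55) recv 45: drop; pos2(id43) recv 55: fwd; pos3(id90) recv 43: drop; pos4(id77) recv 90: fwd; pos5(id15) recv 77: fwd; pos6(id20) recv 15: drop; pos7(id73) recv 20: drop; pos0(id45) recv 73: fwd
Round 2: pos3(id90) recv 55: drop; pos5(id15) recv 90: fwd; pos6(id20) recv 77: fwd; pos1(id55) recv 73: fwd
Round 3: pos6(id20) recv 90: fwd; pos7(id73) recv 77: fwd; pos2(id43) recv 73: fwd
Round 4: pos7(id73) recv 90: fwd; pos0(id45) recv 77: fwd; pos3(id90) recv 73: drop
Round 5: pos0(id45) recv 90: fwd; pos1(id55) recv 77: fwd
Round 6: pos1(id55) recv 90: fwd; pos2(id43) recv 77: fwd
Round 7: pos2(id43) recv 90: fwd; pos3(id90) recv 77: drop
Round 8: pos3(id90) recv 90: ELECTED
Message ID 77 originates at pos 4; dropped at pos 3 in round 7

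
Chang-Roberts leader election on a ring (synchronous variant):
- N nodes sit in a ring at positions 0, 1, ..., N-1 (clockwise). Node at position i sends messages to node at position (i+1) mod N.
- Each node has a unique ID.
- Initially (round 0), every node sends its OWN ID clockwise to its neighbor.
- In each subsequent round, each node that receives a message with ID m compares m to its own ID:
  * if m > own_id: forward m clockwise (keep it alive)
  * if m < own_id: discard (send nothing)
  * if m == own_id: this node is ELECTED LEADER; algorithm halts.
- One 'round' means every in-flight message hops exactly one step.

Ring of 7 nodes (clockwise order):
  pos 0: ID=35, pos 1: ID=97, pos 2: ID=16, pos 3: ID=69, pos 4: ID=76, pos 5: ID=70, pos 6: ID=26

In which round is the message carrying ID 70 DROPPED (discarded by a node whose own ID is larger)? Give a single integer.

Answer: 3

Derivation:
Round 1: pos1(id97) recv 35: drop; pos2(id16) recv 97: fwd; pos3(id69) recv 16: drop; pos4(id76) recv 69: drop; pos5(id70) recv 76: fwd; pos6(id26) recv 70: fwd; pos0(id35) recv 26: drop
Round 2: pos3(id69) recv 97: fwd; pos6(id26) recv 76: fwd; pos0(id35) recv 70: fwd
Round 3: pos4(id76) recv 97: fwd; pos0(id35) recv 76: fwd; pos1(id97) recv 70: drop
Round 4: pos5(id70) recv 97: fwd; pos1(id97) recv 76: drop
Round 5: pos6(id26) recv 97: fwd
Round 6: pos0(id35) recv 97: fwd
Round 7: pos1(id97) recv 97: ELECTED
Message ID 70 originates at pos 5; dropped at pos 1 in round 3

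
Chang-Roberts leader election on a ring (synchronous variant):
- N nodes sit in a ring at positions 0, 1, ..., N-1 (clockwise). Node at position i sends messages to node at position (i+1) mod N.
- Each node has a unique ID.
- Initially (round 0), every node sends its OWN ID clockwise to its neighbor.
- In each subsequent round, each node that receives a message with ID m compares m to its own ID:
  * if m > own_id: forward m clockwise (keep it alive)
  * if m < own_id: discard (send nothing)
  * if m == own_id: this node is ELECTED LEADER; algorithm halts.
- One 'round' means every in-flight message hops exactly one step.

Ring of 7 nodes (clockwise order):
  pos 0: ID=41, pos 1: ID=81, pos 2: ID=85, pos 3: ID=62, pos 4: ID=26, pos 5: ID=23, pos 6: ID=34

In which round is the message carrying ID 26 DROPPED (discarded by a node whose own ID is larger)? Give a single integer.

Round 1: pos1(id81) recv 41: drop; pos2(id85) recv 81: drop; pos3(id62) recv 85: fwd; pos4(id26) recv 62: fwd; pos5(id23) recv 26: fwd; pos6(id34) recv 23: drop; pos0(id41) recv 34: drop
Round 2: pos4(id26) recv 85: fwd; pos5(id23) recv 62: fwd; pos6(id34) recv 26: drop
Round 3: pos5(id23) recv 85: fwd; pos6(id34) recv 62: fwd
Round 4: pos6(id34) recv 85: fwd; pos0(id41) recv 62: fwd
Round 5: pos0(id41) recv 85: fwd; pos1(id81) recv 62: drop
Round 6: pos1(id81) recv 85: fwd
Round 7: pos2(id85) recv 85: ELECTED
Message ID 26 originates at pos 4; dropped at pos 6 in round 2

Answer: 2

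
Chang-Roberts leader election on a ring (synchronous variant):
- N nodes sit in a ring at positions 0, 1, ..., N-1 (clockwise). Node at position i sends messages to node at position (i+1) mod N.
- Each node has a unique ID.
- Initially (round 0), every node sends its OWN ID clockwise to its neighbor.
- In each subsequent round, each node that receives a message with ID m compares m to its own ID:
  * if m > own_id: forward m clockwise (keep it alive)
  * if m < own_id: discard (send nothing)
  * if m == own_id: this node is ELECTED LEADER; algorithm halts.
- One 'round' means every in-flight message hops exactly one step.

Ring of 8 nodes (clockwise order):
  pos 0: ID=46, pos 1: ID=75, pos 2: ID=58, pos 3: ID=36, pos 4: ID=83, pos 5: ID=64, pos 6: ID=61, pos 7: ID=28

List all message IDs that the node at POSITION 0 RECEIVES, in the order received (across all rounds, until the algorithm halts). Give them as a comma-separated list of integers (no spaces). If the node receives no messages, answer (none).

Round 1: pos1(id75) recv 46: drop; pos2(id58) recv 75: fwd; pos3(id36) recv 58: fwd; pos4(id83) recv 36: drop; pos5(id64) recv 83: fwd; pos6(id61) recv 64: fwd; pos7(id28) recv 61: fwd; pos0(id46) recv 28: drop
Round 2: pos3(id36) recv 75: fwd; pos4(id83) recv 58: drop; pos6(id61) recv 83: fwd; pos7(id28) recv 64: fwd; pos0(id46) recv 61: fwd
Round 3: pos4(id83) recv 75: drop; pos7(id28) recv 83: fwd; pos0(id46) recv 64: fwd; pos1(id75) recv 61: drop
Round 4: pos0(id46) recv 83: fwd; pos1(id75) recv 64: drop
Round 5: pos1(id75) recv 83: fwd
Round 6: pos2(id58) recv 83: fwd
Round 7: pos3(id36) recv 83: fwd
Round 8: pos4(id83) recv 83: ELECTED

Answer: 28,61,64,83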